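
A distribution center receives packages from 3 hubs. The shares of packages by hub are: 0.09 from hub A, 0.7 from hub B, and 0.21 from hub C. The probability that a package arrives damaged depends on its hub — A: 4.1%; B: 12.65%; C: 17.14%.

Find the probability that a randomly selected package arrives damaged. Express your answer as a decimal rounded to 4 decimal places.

P(D) ≈ 0.1282

P(D) = P(D|A)·P(A) + P(D|B)·P(B) + P(D|C)·P(C)
      = 0.041·0.09 + 0.1265·0.7 + 0.1714·0.21
      = 0.00369 + 0.08855 + 0.035994 = 0.128234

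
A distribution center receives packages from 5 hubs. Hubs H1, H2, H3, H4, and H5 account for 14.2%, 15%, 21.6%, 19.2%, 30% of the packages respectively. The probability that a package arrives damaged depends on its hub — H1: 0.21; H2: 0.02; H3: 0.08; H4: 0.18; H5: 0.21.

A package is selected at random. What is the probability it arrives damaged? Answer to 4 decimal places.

0.1477

P(D) = P(D|H1)·P(H1) + P(D|H2)·P(H2) + P(D|H3)·P(H3) + P(D|H4)·P(H4) + P(D|H5)·P(H5)
      = 0.21·0.142 + 0.02·0.15 + 0.08·0.216 + 0.18·0.192 + 0.21·0.3
      = 0.02982 + 0.003 + 0.01728 + 0.03456 + 0.063 = 0.14766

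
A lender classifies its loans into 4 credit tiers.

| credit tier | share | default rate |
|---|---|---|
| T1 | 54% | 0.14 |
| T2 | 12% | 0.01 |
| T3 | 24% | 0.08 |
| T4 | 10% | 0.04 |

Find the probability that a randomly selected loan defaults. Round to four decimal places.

By the law of total probability,
P(D) = P(D|T1)·P(T1) + P(D|T2)·P(T2) + P(D|T3)·P(T3) + P(D|T4)·P(T4)
      = 0.14·0.54 + 0.01·0.12 + 0.08·0.24 + 0.04·0.1
      = 0.0756 + 0.0012 + 0.0192 + 0.004 = 0.1

0.1000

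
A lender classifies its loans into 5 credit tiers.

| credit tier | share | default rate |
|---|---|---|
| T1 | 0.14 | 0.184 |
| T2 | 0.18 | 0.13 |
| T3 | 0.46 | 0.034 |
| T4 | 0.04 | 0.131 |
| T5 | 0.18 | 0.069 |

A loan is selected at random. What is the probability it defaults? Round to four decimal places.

P(D) = P(D|T1)·P(T1) + P(D|T2)·P(T2) + P(D|T3)·P(T3) + P(D|T4)·P(T4) + P(D|T5)·P(T5)
      = 0.184·0.14 + 0.13·0.18 + 0.034·0.46 + 0.131·0.04 + 0.069·0.18
      = 0.02576 + 0.0234 + 0.01564 + 0.00524 + 0.01242 = 0.08246

P(D) ≈ 0.0825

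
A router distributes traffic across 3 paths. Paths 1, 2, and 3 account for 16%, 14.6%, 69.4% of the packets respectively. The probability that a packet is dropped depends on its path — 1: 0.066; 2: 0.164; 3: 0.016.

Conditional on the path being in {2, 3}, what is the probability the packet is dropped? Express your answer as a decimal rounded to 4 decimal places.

Let S = {2, 3}.
P(S) = 0.146 + 0.694 = 0.84.
P(L ∩ S) = 0.164·0.146 + 0.016·0.694 = 0.023944 + 0.011104 = 0.035048.
P(L | S) = 0.035048 / 0.84 = 0.041724…

0.0417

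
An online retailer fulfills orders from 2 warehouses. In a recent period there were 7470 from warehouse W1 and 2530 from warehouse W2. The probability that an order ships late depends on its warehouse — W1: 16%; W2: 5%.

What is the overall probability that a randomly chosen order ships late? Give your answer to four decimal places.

0.1322

Total: 7470 + 2530 = 10000.
P(W1) = 7470/10000 = 0.747. P(W2) = 2530/10000 = 0.253.
P(L) = P(L|W1)·P(W1) + P(L|W2)·P(W2)
      = 0.16·0.747 + 0.05·0.253
      = 0.11952 + 0.01265 = 0.13217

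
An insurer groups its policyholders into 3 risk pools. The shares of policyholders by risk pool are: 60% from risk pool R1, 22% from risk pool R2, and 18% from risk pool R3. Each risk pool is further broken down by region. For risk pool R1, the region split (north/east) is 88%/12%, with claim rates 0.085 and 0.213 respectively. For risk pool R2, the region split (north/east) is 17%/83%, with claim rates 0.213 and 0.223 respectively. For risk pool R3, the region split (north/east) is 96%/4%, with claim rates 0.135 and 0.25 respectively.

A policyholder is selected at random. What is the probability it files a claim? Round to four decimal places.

0.1340

P(C|R1) = 0.88·0.085 + 0.12·0.213 = 0.0748 + 0.02556 = 0.10036
P(C|R2) = 0.17·0.213 + 0.83·0.223 = 0.03621 + 0.18509 = 0.2213
P(C|R3) = 0.96·0.135 + 0.04·0.25 = 0.1296 + 0.01 = 0.1396
Then overall,
P(C) = 0.6·0.10036 + 0.22·0.2213 + 0.18·0.1396
      = 0.060216 + 0.048686 + 0.025128 = 0.13403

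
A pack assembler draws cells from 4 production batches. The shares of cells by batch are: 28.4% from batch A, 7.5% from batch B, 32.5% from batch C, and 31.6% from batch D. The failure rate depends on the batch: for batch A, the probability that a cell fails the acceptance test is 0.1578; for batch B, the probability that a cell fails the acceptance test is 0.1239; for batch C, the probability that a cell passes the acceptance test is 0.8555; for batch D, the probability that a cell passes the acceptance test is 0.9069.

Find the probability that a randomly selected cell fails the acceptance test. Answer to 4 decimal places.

0.1305

P(F|C) = 1 − 0.8555 = 0.1445.
P(F|D) = 1 − 0.9069 = 0.0931.
P(F) = P(F|A)·P(A) + P(F|B)·P(B) + P(F|C)·P(C) + P(F|D)·P(D)
      = 0.1578·0.284 + 0.1239·0.075 + 0.1445·0.325 + 0.0931·0.316
      = 0.0448152 + 0.0092925 + 0.0469625 + 0.0294196 = 0.1304898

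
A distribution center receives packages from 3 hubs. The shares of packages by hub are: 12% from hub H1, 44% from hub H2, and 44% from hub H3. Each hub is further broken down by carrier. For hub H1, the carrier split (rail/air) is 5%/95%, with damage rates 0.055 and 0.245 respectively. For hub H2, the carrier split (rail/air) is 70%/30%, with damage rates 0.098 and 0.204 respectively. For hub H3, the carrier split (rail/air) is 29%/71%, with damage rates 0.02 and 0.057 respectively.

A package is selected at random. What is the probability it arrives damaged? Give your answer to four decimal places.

P(D|H1) = 0.05·0.055 + 0.95·0.245 = 0.00275 + 0.23275 = 0.2355
P(D|H2) = 0.7·0.098 + 0.3·0.204 = 0.0686 + 0.0612 = 0.1298
P(D|H3) = 0.29·0.02 + 0.71·0.057 = 0.0058 + 0.04047 = 0.04627
By total probability over the outer partition,
P(D) = 0.12·0.2355 + 0.44·0.1298 + 0.44·0.04627
      = 0.02826 + 0.057112 + 0.0203588 = 0.1057308

0.1057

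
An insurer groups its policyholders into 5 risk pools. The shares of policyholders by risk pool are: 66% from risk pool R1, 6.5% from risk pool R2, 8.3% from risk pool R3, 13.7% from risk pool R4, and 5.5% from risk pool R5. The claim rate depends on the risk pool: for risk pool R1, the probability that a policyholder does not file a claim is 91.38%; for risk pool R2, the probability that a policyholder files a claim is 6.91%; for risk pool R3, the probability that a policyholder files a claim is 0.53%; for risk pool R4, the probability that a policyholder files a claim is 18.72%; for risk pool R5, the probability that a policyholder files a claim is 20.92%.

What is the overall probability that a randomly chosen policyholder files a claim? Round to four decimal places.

P(C|R1) = 1 − 0.9138 = 0.0862.
P(C) = P(C|R1)·P(R1) + P(C|R2)·P(R2) + P(C|R3)·P(R3) + P(C|R4)·P(R4) + P(C|R5)·P(R5)
      = 0.0862·0.66 + 0.0691·0.065 + 0.0053·0.083 + 0.1872·0.137 + 0.2092·0.055
      = 0.056892 + 0.0044915 + 0.0004399 + 0.0256464 + 0.011506 = 0.0989758

P(C) ≈ 0.0990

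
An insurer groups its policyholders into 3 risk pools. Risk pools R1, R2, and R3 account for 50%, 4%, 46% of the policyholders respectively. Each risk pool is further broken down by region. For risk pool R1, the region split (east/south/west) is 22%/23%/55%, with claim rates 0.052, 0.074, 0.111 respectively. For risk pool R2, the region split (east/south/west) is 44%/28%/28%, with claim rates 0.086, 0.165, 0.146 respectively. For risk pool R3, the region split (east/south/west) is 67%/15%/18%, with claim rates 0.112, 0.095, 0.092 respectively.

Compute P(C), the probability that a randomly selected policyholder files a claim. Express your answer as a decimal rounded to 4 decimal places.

0.0984

P(C|R1) = 0.22·0.052 + 0.23·0.074 + 0.55·0.111 = 0.01144 + 0.01702 + 0.06105 = 0.08951
P(C|R2) = 0.44·0.086 + 0.28·0.165 + 0.28·0.146 = 0.03784 + 0.0462 + 0.04088 = 0.12492
P(C|R3) = 0.67·0.112 + 0.15·0.095 + 0.18·0.092 = 0.07504 + 0.01425 + 0.01656 = 0.10585
Then overall,
P(C) = 0.5·0.08951 + 0.04·0.12492 + 0.46·0.10585
      = 0.044755 + 0.0049968 + 0.048691 = 0.0984428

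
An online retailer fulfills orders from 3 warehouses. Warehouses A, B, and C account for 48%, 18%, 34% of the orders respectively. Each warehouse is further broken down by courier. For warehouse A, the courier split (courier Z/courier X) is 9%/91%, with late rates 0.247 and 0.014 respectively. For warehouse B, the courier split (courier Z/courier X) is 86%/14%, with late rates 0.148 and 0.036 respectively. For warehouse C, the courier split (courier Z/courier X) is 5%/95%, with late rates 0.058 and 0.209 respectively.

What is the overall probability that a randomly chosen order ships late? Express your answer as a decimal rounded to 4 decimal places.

P(L) ≈ 0.1091

P(L|A) = 0.09·0.247 + 0.91·0.014 = 0.02223 + 0.01274 = 0.03497
P(L|B) = 0.86·0.148 + 0.14·0.036 = 0.12728 + 0.00504 = 0.13232
P(L|C) = 0.05·0.058 + 0.95·0.209 = 0.0029 + 0.19855 = 0.20145
By total probability over the outer partition,
P(L) = 0.48·0.03497 + 0.18·0.13232 + 0.34·0.20145
      = 0.0167856 + 0.0238176 + 0.068493 = 0.1090962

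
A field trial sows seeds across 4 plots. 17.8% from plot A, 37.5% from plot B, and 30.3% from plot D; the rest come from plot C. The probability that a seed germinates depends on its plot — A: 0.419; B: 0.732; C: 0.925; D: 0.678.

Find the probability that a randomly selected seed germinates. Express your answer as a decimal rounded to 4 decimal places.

P(C) = 1 − (0.178 + 0.375 + 0.303) = 0.144.
P(G) = P(G|A)·P(A) + P(G|B)·P(B) + P(G|C)·P(C) + P(G|D)·P(D)
      = 0.419·0.178 + 0.732·0.375 + 0.925·0.144 + 0.678·0.303
      = 0.074582 + 0.2745 + 0.1332 + 0.205434 = 0.687716

P(G) ≈ 0.6877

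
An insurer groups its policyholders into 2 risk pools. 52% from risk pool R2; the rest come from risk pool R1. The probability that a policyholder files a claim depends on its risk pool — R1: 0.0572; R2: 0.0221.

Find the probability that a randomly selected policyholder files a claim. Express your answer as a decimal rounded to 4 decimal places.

P(R1) = 1 − (0.52) = 0.48.
By the law of total probability,
P(C) = P(C|R1)·P(R1) + P(C|R2)·P(R2)
      = 0.0572·0.48 + 0.0221·0.52
      = 0.027456 + 0.011492 = 0.038948

0.0389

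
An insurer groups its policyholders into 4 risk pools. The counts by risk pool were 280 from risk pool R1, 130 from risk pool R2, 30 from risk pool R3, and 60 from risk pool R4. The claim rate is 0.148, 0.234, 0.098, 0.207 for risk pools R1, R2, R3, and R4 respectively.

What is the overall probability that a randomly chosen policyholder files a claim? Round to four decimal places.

0.1744

Total: 280 + 130 + 30 + 60 = 500.
P(R1) = 280/500 = 0.56. P(R2) = 130/500 = 0.26. P(R3) = 30/500 = 0.06. P(R4) = 60/500 = 0.12.
By the law of total probability,
P(C) = P(C|R1)·P(R1) + P(C|R2)·P(R2) + P(C|R3)·P(R3) + P(C|R4)·P(R4)
      = 0.148·0.56 + 0.234·0.26 + 0.098·0.06 + 0.207·0.12
      = 0.08288 + 0.06084 + 0.00588 + 0.02484 = 0.17444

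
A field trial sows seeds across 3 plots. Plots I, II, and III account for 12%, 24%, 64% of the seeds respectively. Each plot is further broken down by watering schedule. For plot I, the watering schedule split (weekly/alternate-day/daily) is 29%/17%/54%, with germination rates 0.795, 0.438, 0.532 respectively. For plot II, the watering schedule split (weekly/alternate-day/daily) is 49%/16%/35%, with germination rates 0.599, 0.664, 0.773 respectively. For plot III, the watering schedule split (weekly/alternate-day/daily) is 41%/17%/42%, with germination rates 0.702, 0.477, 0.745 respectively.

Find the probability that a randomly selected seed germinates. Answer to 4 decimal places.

P(G|I) = 0.29·0.795 + 0.17·0.438 + 0.54·0.532 = 0.23055 + 0.07446 + 0.28728 = 0.59229
P(G|II) = 0.49·0.599 + 0.16·0.664 + 0.35·0.773 = 0.29351 + 0.10624 + 0.27055 = 0.6703
P(G|III) = 0.41·0.702 + 0.17·0.477 + 0.42·0.745 = 0.28782 + 0.08109 + 0.3129 = 0.68181
Then overall,
P(G) = 0.12·0.59229 + 0.24·0.6703 + 0.64·0.68181
      = 0.0710748 + 0.160872 + 0.4363584 = 0.6683052

P(G) ≈ 0.6683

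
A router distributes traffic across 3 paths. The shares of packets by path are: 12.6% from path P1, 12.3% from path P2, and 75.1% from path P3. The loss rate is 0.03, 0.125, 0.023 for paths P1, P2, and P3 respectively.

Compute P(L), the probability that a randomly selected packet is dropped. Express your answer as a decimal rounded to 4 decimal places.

0.0364

P(L) = P(L|P1)·P(P1) + P(L|P2)·P(P2) + P(L|P3)·P(P3)
      = 0.03·0.126 + 0.125·0.123 + 0.023·0.751
      = 0.00378 + 0.015375 + 0.017273 = 0.036428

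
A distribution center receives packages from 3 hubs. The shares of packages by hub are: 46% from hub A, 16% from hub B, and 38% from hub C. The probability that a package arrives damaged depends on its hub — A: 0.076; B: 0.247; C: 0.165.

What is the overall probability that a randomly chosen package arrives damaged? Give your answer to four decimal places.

P(D) ≈ 0.1372

P(D) = P(D|A)·P(A) + P(D|B)·P(B) + P(D|C)·P(C)
      = 0.076·0.46 + 0.247·0.16 + 0.165·0.38
      = 0.03496 + 0.03952 + 0.0627 = 0.13718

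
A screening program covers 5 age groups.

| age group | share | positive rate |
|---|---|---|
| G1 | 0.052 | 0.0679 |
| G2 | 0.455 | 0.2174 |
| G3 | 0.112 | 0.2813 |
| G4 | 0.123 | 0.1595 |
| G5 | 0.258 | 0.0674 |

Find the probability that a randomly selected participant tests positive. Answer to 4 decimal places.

0.1710

Using total probability over the partition,
P(T) = P(T|G1)·P(G1) + P(T|G2)·P(G2) + P(T|G3)·P(G3) + P(T|G4)·P(G4) + P(T|G5)·P(G5)
      = 0.0679·0.052 + 0.2174·0.455 + 0.2813·0.112 + 0.1595·0.123 + 0.0674·0.258
      = 0.0035308 + 0.098917 + 0.0315056 + 0.0196185 + 0.0173892 = 0.1709611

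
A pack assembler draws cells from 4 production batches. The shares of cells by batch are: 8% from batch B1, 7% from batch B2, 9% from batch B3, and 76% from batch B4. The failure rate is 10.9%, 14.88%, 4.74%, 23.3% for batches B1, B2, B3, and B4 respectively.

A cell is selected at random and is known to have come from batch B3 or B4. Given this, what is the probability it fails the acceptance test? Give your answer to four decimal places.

0.2133

Let S = {B3, B4}.
P(S) = 0.09 + 0.76 = 0.85.
P(F ∩ S) = 0.0474·0.09 + 0.233·0.76 = 0.004266 + 0.17708 = 0.181346.
P(F | S) = 0.181346 / 0.85 = 0.213348…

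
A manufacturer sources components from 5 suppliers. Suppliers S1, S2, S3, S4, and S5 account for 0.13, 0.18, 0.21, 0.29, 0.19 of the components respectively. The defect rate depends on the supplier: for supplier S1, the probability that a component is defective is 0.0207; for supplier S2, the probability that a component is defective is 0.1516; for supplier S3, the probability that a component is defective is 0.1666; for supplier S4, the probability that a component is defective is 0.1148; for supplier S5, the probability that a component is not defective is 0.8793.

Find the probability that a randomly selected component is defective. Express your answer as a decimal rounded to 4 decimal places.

P(D|S5) = 1 − 0.8793 = 0.1207.
P(D) = P(D|S1)·P(S1) + P(D|S2)·P(S2) + P(D|S3)·P(S3) + P(D|S4)·P(S4) + P(D|S5)·P(S5)
      = 0.0207·0.13 + 0.1516·0.18 + 0.1666·0.21 + 0.1148·0.29 + 0.1207·0.19
      = 0.002691 + 0.027288 + 0.034986 + 0.033292 + 0.022933 = 0.12119

P(D) ≈ 0.1212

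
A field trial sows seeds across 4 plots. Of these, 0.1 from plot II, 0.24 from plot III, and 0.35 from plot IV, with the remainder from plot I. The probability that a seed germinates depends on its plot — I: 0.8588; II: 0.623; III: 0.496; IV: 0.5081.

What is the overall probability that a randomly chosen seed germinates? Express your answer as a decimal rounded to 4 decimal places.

0.6254

P(I) = 1 − (0.1 + 0.24 + 0.35) = 0.31.
Using total probability over the partition,
P(G) = P(G|I)·P(I) + P(G|II)·P(II) + P(G|III)·P(III) + P(G|IV)·P(IV)
      = 0.8588·0.31 + 0.623·0.1 + 0.496·0.24 + 0.5081·0.35
      = 0.266228 + 0.0623 + 0.11904 + 0.177835 = 0.625403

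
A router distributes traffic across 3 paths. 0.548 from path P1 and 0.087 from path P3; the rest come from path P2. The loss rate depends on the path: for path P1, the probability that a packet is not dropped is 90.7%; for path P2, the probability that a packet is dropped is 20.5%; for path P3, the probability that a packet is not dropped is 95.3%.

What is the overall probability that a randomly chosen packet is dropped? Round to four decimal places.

P(L) ≈ 0.1299

P(P2) = 1 − (0.548 + 0.087) = 0.365.
P(L|P1) = 1 − 0.907 = 0.093.
P(L|P3) = 1 − 0.953 = 0.047.
By the law of total probability,
P(L) = P(L|P1)·P(P1) + P(L|P2)·P(P2) + P(L|P3)·P(P3)
      = 0.093·0.548 + 0.205·0.365 + 0.047·0.087
      = 0.050964 + 0.074825 + 0.004089 = 0.129878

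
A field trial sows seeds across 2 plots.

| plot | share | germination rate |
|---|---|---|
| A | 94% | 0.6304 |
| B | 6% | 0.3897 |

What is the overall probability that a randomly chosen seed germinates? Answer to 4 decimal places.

By the law of total probability,
P(G) = P(G|A)·P(A) + P(G|B)·P(B)
      = 0.6304·0.94 + 0.3897·0.06
      = 0.592576 + 0.023382 = 0.615958

P(G) ≈ 0.6160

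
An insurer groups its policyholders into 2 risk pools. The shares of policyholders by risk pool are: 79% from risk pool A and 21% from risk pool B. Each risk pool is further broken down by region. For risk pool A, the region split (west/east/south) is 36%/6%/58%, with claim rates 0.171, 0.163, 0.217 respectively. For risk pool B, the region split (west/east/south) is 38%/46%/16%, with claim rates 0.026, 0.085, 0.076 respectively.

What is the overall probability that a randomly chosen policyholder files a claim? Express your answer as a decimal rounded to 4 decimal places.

P(C) ≈ 0.1686

P(C|A) = 0.36·0.171 + 0.06·0.163 + 0.58·0.217 = 0.06156 + 0.00978 + 0.12586 = 0.1972
P(C|B) = 0.38·0.026 + 0.46·0.085 + 0.16·0.076 = 0.00988 + 0.0391 + 0.01216 = 0.06114
By total probability over the outer partition,
P(C) = 0.79·0.1972 + 0.21·0.06114
      = 0.155788 + 0.0128394 = 0.1686274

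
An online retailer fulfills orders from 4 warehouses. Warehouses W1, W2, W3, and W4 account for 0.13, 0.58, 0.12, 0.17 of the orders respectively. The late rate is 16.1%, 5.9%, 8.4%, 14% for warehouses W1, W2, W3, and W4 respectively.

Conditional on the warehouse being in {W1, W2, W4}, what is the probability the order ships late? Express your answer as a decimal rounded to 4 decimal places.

0.0897

Let S = {W1, W2, W4}.
P(S) = 0.13 + 0.58 + 0.17 = 0.88.
P(L ∩ S) = 0.161·0.13 + 0.059·0.58 + 0.14·0.17 = 0.02093 + 0.03422 + 0.0238 = 0.07895.
P(L | S) = 0.07895 / 0.88 = 0.089716…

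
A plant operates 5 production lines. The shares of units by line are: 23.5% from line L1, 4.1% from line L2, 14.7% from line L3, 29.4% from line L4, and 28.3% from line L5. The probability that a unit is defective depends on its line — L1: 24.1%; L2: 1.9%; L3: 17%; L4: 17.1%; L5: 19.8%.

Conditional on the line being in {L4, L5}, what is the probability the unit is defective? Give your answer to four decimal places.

Let S = {L4, L5}.
P(S) = 0.294 + 0.283 = 0.577.
P(D ∩ S) = 0.171·0.294 + 0.198·0.283 = 0.050274 + 0.056034 = 0.106308.
P(D | S) = 0.106308 / 0.577 = 0.184243…

0.1842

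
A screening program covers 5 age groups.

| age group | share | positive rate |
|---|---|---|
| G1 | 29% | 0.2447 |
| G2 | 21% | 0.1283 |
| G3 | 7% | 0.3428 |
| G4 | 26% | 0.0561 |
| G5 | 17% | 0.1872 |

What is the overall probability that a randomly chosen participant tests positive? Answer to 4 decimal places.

P(T) = P(T|G1)·P(G1) + P(T|G2)·P(G2) + P(T|G3)·P(G3) + P(T|G4)·P(G4) + P(T|G5)·P(G5)
      = 0.2447·0.29 + 0.1283·0.21 + 0.3428·0.07 + 0.0561·0.26 + 0.1872·0.17
      = 0.070963 + 0.026943 + 0.023996 + 0.014586 + 0.031824 = 0.168312

0.1683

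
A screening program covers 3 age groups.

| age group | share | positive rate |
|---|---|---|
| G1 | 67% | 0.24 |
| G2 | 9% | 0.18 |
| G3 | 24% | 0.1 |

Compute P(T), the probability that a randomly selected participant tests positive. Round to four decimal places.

Summing over the partition,
P(T) = P(T|G1)·P(G1) + P(T|G2)·P(G2) + P(T|G3)·P(G3)
      = 0.24·0.67 + 0.18·0.09 + 0.1·0.24
      = 0.1608 + 0.0162 + 0.024 = 0.201

P(T) ≈ 0.2010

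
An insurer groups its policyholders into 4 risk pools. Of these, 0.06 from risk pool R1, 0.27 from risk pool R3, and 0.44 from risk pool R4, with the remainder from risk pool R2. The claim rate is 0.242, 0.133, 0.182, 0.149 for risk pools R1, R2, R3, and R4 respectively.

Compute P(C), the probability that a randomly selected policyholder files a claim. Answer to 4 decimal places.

P(C) ≈ 0.1598

P(R2) = 1 − (0.06 + 0.27 + 0.44) = 0.23.
P(C) = P(C|R1)·P(R1) + P(C|R2)·P(R2) + P(C|R3)·P(R3) + P(C|R4)·P(R4)
      = 0.242·0.06 + 0.133·0.23 + 0.182·0.27 + 0.149·0.44
      = 0.01452 + 0.03059 + 0.04914 + 0.06556 = 0.15981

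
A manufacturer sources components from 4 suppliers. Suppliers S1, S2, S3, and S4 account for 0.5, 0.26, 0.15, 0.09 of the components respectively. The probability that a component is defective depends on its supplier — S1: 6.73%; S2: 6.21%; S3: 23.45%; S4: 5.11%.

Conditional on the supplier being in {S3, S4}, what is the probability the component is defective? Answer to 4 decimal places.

P(D|S) ≈ 0.1657

Let S = {S3, S4}.
P(S) = 0.15 + 0.09 = 0.24.
P(D ∩ S) = 0.2345·0.15 + 0.0511·0.09 = 0.035175 + 0.004599 = 0.039774.
P(D | S) = 0.039774 / 0.24 = 0.165725…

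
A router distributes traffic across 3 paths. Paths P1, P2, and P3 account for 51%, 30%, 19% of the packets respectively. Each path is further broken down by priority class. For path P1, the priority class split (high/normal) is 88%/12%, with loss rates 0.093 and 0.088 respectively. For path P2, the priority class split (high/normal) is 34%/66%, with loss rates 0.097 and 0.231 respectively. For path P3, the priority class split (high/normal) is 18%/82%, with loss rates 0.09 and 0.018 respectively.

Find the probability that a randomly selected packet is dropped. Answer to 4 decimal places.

0.1086

P(L|P1) = 0.88·0.093 + 0.12·0.088 = 0.08184 + 0.01056 = 0.0924
P(L|P2) = 0.34·0.097 + 0.66·0.231 = 0.03298 + 0.15246 = 0.18544
P(L|P3) = 0.18·0.09 + 0.82·0.018 = 0.0162 + 0.01476 = 0.03096
By total probability over the outer partition,
P(L) = 0.51·0.0924 + 0.3·0.18544 + 0.19·0.03096
      = 0.047124 + 0.055632 + 0.0058824 = 0.1086384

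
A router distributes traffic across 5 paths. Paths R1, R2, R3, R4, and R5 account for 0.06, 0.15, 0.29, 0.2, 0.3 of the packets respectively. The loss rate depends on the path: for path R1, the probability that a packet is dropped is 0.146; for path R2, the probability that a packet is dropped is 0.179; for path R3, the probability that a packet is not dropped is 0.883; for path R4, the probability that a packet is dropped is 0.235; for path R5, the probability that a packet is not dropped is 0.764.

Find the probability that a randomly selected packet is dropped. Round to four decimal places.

P(L|R3) = 1 − 0.883 = 0.117.
P(L|R5) = 1 − 0.764 = 0.236.
Using total probability over the partition,
P(L) = P(L|R1)·P(R1) + P(L|R2)·P(R2) + P(L|R3)·P(R3) + P(L|R4)·P(R4) + P(L|R5)·P(R5)
      = 0.146·0.06 + 0.179·0.15 + 0.117·0.29 + 0.235·0.2 + 0.236·0.3
      = 0.00876 + 0.02685 + 0.03393 + 0.047 + 0.0708 = 0.18734

P(L) ≈ 0.1873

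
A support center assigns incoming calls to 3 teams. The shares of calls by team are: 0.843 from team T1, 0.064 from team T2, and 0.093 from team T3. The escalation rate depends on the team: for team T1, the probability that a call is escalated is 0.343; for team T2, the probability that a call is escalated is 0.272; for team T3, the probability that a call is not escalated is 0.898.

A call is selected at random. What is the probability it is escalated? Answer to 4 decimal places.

0.3160

P(E|T3) = 1 − 0.898 = 0.102.
P(E) = P(E|T1)·P(T1) + P(E|T2)·P(T2) + P(E|T3)·P(T3)
      = 0.343·0.843 + 0.272·0.064 + 0.102·0.093
      = 0.289149 + 0.017408 + 0.009486 = 0.316043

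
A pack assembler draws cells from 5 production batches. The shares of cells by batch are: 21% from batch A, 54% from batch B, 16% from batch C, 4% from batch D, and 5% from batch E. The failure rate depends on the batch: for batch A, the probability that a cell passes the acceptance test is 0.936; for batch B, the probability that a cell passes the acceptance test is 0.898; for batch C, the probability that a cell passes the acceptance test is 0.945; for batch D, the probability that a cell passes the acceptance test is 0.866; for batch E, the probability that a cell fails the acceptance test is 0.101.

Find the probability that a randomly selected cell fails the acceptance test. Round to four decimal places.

0.0877

P(F|A) = 1 − 0.936 = 0.064.
P(F|B) = 1 − 0.898 = 0.102.
P(F|C) = 1 − 0.945 = 0.055.
P(F|D) = 1 − 0.866 = 0.134.
P(F) = P(F|A)·P(A) + P(F|B)·P(B) + P(F|C)·P(C) + P(F|D)·P(D) + P(F|E)·P(E)
      = 0.064·0.21 + 0.102·0.54 + 0.055·0.16 + 0.134·0.04 + 0.101·0.05
      = 0.01344 + 0.05508 + 0.0088 + 0.00536 + 0.00505 = 0.08773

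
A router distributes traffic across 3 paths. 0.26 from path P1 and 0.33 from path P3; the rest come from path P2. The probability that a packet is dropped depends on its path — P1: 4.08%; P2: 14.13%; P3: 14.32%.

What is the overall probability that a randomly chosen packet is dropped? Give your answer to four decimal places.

P(P2) = 1 − (0.26 + 0.33) = 0.41.
By the law of total probability,
P(L) = P(L|P1)·P(P1) + P(L|P2)·P(P2) + P(L|P3)·P(P3)
      = 0.0408·0.26 + 0.1413·0.41 + 0.1432·0.33
      = 0.010608 + 0.057933 + 0.047256 = 0.115797

0.1158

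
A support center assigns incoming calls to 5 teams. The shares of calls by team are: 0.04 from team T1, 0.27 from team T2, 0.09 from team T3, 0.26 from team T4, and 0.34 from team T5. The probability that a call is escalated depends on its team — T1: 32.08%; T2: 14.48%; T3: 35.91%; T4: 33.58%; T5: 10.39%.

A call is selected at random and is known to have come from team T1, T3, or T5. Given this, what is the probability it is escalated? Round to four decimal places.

0.1712

Let S = {T1, T3, T5}.
P(S) = 0.04 + 0.09 + 0.34 = 0.47.
P(E ∩ S) = 0.3208·0.04 + 0.3591·0.09 + 0.1039·0.34 = 0.012832 + 0.032319 + 0.035326 = 0.080477.
P(E | S) = 0.080477 / 0.47 = 0.171228…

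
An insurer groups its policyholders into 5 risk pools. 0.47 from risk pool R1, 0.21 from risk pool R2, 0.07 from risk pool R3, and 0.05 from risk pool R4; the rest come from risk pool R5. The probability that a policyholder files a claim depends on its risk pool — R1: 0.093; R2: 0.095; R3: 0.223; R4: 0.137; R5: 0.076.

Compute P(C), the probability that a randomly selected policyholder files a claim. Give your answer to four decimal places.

0.1013

P(R5) = 1 − (0.47 + 0.21 + 0.07 + 0.05) = 0.2.
P(C) = P(C|R1)·P(R1) + P(C|R2)·P(R2) + P(C|R3)·P(R3) + P(C|R4)·P(R4) + P(C|R5)·P(R5)
      = 0.093·0.47 + 0.095·0.21 + 0.223·0.07 + 0.137·0.05 + 0.076·0.2
      = 0.04371 + 0.01995 + 0.01561 + 0.00685 + 0.0152 = 0.10132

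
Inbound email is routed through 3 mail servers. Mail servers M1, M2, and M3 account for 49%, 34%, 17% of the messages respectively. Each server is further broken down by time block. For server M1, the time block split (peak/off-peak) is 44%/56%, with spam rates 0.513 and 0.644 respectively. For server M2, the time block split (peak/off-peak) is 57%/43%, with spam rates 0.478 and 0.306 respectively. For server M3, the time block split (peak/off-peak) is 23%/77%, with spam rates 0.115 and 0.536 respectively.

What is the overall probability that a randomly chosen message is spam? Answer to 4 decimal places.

P(S|M1) = 0.44·0.513 + 0.56·0.644 = 0.22572 + 0.36064 = 0.58636
P(S|M2) = 0.57·0.478 + 0.43·0.306 = 0.27246 + 0.13158 = 0.40404
P(S|M3) = 0.23·0.115 + 0.77·0.536 = 0.02645 + 0.41272 = 0.43917
By total probability over the outer partition,
P(S) = 0.49·0.58636 + 0.34·0.40404 + 0.17·0.43917
      = 0.2873164 + 0.1373736 + 0.0746589 = 0.4993489

P(S) ≈ 0.4993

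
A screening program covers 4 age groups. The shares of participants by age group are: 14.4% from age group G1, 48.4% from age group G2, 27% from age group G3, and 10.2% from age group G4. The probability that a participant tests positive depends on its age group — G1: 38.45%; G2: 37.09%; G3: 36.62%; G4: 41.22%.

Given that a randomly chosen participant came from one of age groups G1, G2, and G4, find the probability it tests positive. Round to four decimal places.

Let S = {G1, G2, G4}.
P(S) = 0.144 + 0.484 + 0.102 = 0.73.
P(T ∩ S) = 0.3845·0.144 + 0.3709·0.484 + 0.4122·0.102 = 0.055368 + 0.1795156 + 0.0420444 = 0.276928.
P(T | S) = 0.276928 / 0.73 = 0.379353…

0.3794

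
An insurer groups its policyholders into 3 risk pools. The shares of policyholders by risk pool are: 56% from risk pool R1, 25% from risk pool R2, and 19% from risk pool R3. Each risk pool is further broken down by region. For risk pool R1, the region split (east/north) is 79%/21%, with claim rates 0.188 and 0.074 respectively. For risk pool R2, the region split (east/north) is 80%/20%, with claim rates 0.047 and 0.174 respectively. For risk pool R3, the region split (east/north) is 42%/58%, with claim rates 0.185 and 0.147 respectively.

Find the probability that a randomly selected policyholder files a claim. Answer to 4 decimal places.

P(C|R1) = 0.79·0.188 + 0.21·0.074 = 0.14852 + 0.01554 = 0.16406
P(C|R2) = 0.8·0.047 + 0.2·0.174 = 0.0376 + 0.0348 = 0.0724
P(C|R3) = 0.42·0.185 + 0.58·0.147 = 0.0777 + 0.08526 = 0.16296
Then overall,
P(C) = 0.56·0.16406 + 0.25·0.0724 + 0.19·0.16296
      = 0.0918736 + 0.0181 + 0.0309624 = 0.140936

P(C) ≈ 0.1409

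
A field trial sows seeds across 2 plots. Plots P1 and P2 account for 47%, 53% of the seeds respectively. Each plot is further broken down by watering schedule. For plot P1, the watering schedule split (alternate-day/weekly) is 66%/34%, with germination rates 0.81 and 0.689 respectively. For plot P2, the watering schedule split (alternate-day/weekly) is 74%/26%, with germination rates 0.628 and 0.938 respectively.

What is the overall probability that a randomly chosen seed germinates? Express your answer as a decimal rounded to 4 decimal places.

0.7369

P(G|P1) = 0.66·0.81 + 0.34·0.689 = 0.5346 + 0.23426 = 0.76886
P(G|P2) = 0.74·0.628 + 0.26·0.938 = 0.46472 + 0.24388 = 0.7086
Then overall,
P(G) = 0.47·0.76886 + 0.53·0.7086
      = 0.3613642 + 0.375558 = 0.7369222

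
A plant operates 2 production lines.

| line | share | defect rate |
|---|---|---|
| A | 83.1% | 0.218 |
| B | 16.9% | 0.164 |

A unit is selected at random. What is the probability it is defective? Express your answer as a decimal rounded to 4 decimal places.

P(D) = P(D|A)·P(A) + P(D|B)·P(B)
      = 0.218·0.831 + 0.164·0.169
      = 0.181158 + 0.027716 = 0.208874

0.2089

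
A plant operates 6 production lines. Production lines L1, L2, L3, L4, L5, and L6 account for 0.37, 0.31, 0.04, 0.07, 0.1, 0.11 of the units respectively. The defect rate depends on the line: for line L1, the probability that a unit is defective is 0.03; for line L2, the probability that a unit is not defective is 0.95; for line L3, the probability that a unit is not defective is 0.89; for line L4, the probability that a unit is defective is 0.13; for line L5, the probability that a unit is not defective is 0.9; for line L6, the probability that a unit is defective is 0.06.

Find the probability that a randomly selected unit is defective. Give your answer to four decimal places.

P(D) ≈ 0.0567

P(D|L2) = 1 − 0.95 = 0.05.
P(D|L3) = 1 − 0.89 = 0.11.
P(D|L5) = 1 − 0.9 = 0.1.
By the law of total probability,
P(D) = P(D|L1)·P(L1) + P(D|L2)·P(L2) + P(D|L3)·P(L3) + P(D|L4)·P(L4) + P(D|L5)·P(L5) + P(D|L6)·P(L6)
      = 0.03·0.37 + 0.05·0.31 + 0.11·0.04 + 0.13·0.07 + 0.1·0.1 + 0.06·0.11
      = 0.0111 + 0.0155 + 0.0044 + 0.0091 + 0.01 + 0.0066 = 0.0567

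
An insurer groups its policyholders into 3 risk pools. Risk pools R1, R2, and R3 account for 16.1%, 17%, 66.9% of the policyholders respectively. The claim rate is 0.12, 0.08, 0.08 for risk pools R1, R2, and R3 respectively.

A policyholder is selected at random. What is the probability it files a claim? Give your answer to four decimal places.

Summing over the partition,
P(C) = P(C|R1)·P(R1) + P(C|R2)·P(R2) + P(C|R3)·P(R3)
      = 0.12·0.161 + 0.08·0.17 + 0.08·0.669
      = 0.01932 + 0.0136 + 0.05352 = 0.08644

0.0864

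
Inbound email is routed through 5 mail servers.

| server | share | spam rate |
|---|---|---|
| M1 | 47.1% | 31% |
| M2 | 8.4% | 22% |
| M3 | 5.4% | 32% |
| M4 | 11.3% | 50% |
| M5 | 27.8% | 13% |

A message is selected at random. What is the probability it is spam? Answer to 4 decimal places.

Summing over the partition,
P(S) = P(S|M1)·P(M1) + P(S|M2)·P(M2) + P(S|M3)·P(M3) + P(S|M4)·P(M4) + P(S|M5)·P(M5)
      = 0.31·0.471 + 0.22·0.084 + 0.32·0.054 + 0.5·0.113 + 0.13·0.278
      = 0.14601 + 0.01848 + 0.01728 + 0.0565 + 0.03614 = 0.27441

P(S) ≈ 0.2744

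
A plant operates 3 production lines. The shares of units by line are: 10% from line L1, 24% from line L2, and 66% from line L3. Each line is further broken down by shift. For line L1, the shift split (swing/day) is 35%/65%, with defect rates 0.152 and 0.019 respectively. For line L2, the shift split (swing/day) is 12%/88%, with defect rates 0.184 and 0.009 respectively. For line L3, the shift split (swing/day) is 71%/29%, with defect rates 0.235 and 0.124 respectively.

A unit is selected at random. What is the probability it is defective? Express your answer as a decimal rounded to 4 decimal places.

P(D) ≈ 0.1476

P(D|L1) = 0.35·0.152 + 0.65·0.019 = 0.0532 + 0.01235 = 0.06555
P(D|L2) = 0.12·0.184 + 0.88·0.009 = 0.02208 + 0.00792 = 0.03
P(D|L3) = 0.71·0.235 + 0.29·0.124 = 0.16685 + 0.03596 = 0.20281
Then overall,
P(D) = 0.1·0.06555 + 0.24·0.03 + 0.66·0.20281
      = 0.006555 + 0.0072 + 0.1338546 = 0.1476096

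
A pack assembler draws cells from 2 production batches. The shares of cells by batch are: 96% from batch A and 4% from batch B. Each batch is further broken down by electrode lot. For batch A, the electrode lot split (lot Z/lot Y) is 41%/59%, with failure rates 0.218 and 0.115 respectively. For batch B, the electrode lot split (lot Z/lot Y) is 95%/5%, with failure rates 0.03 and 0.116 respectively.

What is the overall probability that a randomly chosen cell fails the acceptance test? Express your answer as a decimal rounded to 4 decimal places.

P(F) ≈ 0.1523

P(F|A) = 0.41·0.218 + 0.59·0.115 = 0.08938 + 0.06785 = 0.15723
P(F|B) = 0.95·0.03 + 0.05·0.116 = 0.0285 + 0.0058 = 0.0343
Then overall,
P(F) = 0.96·0.15723 + 0.04·0.0343
      = 0.1509408 + 0.001372 = 0.1523128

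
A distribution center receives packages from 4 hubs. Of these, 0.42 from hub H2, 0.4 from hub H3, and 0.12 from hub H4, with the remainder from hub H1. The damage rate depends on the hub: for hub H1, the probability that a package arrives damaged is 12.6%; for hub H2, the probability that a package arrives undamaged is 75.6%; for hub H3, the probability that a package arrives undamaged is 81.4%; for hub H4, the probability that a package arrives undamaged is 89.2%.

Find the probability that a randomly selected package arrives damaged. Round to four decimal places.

P(D) ≈ 0.1974

P(H1) = 1 − (0.42 + 0.4 + 0.12) = 0.06.
P(D|H2) = 1 − 0.756 = 0.244.
P(D|H3) = 1 − 0.814 = 0.186.
P(D|H4) = 1 − 0.892 = 0.108.
Using total probability over the partition,
P(D) = P(D|H1)·P(H1) + P(D|H2)·P(H2) + P(D|H3)·P(H3) + P(D|H4)·P(H4)
      = 0.126·0.06 + 0.244·0.42 + 0.186·0.4 + 0.108·0.12
      = 0.00756 + 0.10248 + 0.0744 + 0.01296 = 0.1974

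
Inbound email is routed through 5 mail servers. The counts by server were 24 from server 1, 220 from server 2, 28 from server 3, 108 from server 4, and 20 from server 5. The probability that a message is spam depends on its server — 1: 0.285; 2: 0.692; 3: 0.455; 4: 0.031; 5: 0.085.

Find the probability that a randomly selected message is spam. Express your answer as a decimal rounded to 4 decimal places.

Total: 24 + 220 + 28 + 108 + 20 = 400.
P(1) = 24/400 = 0.06. P(2) = 220/400 = 0.55. P(3) = 28/400 = 0.07. P(4) = 108/400 = 0.27. P(5) = 20/400 = 0.05.
P(S) = P(S|1)·P(1) + P(S|2)·P(2) + P(S|3)·P(3) + P(S|4)·P(4) + P(S|5)·P(5)
      = 0.285·0.06 + 0.692·0.55 + 0.455·0.07 + 0.031·0.27 + 0.085·0.05
      = 0.0171 + 0.3806 + 0.03185 + 0.00837 + 0.00425 = 0.44217

0.4422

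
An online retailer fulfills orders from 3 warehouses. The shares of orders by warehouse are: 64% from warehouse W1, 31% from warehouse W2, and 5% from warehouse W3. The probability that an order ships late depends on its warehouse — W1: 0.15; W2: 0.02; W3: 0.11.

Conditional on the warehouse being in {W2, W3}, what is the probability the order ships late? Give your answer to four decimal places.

0.0325

Let S = {W2, W3}.
P(S) = 0.31 + 0.05 = 0.36.
P(L ∩ S) = 0.02·0.31 + 0.11·0.05 = 0.0062 + 0.0055 = 0.0117.
P(L | S) = 0.0117 / 0.36 = 0.032500…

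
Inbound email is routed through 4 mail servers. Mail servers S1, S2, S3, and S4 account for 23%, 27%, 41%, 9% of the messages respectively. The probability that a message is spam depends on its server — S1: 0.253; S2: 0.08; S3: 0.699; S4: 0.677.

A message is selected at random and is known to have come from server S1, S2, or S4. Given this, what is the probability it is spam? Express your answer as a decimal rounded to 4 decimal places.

P(S|J) ≈ 0.2385

Let J = {S1, S2, S4}.
P(J) = 0.23 + 0.27 + 0.09 = 0.59.
P(S ∩ J) = 0.253·0.23 + 0.08·0.27 + 0.677·0.09 = 0.05819 + 0.0216 + 0.06093 = 0.14072.
P(S | J) = 0.14072 / 0.59 = 0.238508…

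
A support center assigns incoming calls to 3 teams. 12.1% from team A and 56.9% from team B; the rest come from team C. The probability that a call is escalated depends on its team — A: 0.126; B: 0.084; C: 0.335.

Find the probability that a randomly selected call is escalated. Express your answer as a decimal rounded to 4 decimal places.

P(C) = 1 − (0.121 + 0.569) = 0.31.
P(E) = P(E|A)·P(A) + P(E|B)·P(B) + P(E|C)·P(C)
      = 0.126·0.121 + 0.084·0.569 + 0.335·0.31
      = 0.015246 + 0.047796 + 0.10385 = 0.166892

0.1669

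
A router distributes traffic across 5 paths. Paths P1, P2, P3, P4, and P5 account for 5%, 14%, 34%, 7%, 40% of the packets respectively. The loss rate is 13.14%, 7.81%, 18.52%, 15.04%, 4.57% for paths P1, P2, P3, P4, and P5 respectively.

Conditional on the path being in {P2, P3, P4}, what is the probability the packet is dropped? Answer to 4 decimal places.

0.1535

Let S = {P2, P3, P4}.
P(S) = 0.14 + 0.34 + 0.07 = 0.55.
P(L ∩ S) = 0.0781·0.14 + 0.1852·0.34 + 0.1504·0.07 = 0.010934 + 0.062968 + 0.010528 = 0.08443.
P(L | S) = 0.08443 / 0.55 = 0.153509…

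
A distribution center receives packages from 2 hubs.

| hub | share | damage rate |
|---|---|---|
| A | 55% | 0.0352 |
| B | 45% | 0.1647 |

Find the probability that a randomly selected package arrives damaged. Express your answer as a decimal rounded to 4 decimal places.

P(D) = P(D|A)·P(A) + P(D|B)·P(B)
      = 0.0352·0.55 + 0.1647·0.45
      = 0.01936 + 0.074115 = 0.093475

0.0935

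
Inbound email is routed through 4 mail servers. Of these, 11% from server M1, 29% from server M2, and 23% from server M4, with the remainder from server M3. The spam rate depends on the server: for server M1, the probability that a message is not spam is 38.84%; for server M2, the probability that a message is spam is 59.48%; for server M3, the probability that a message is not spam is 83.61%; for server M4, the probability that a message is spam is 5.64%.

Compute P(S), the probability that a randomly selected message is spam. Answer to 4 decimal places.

P(S) ≈ 0.3134

P(M3) = 1 − (0.11 + 0.29 + 0.23) = 0.37.
P(S|M1) = 1 − 0.3884 = 0.6116.
P(S|M3) = 1 − 0.8361 = 0.1639.
P(S) = P(S|M1)·P(M1) + P(S|M2)·P(M2) + P(S|M3)·P(M3) + P(S|M4)·P(M4)
      = 0.6116·0.11 + 0.5948·0.29 + 0.1639·0.37 + 0.0564·0.23
      = 0.067276 + 0.172492 + 0.060643 + 0.012972 = 0.313383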